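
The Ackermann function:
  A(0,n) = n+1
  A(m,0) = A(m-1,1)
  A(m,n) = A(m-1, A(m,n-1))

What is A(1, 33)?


A(1, 33) = A(0, A(1, 32))
  A(1, 32) = A(0, A(1, 31))
    A(1, 31) = A(0, A(1, 30))
      A(1, 30) = A(0, A(1, 29))
        A(1, 29) = A(0, A(1, 28))
          A(1, 28) = A(0, A(1, 27))
          A(1, 27) = A(0, A(1, 26))
          A(1, 26) = A(0, A(1, 25))
          A(1, 25) = A(0, A(1, 24))
          A(1, 24) = A(0, A(1, 23))
          A(1, 23) = A(0, A(1, 22))
          A(1, 22) = A(0, A(1, 21))
          A(1, 21) = A(0, A(1, 20))
          A(1, 20) = A(0, A(1, 19))
          A(1, 19) = A(0, A(1, 18))
          A(1, 18) = A(0, A(1, 17))
          A(1, 17) = A(0, A(1, 16))
          A(1, 16) = A(0, A(1, 15))
          A(1, 15) = A(0, A(1, 14))
          A(1, 14) = A(0, A(1, 13))
          A(1, 13) = A(0, A(1, 12))
          A(1, 12) = A(0, A(1, 11))
          A(1, 11) = A(0, A(1, 10))
          A(1, 10) = A(0, A(1, 9))
          A(1, 9) = A(0, A(1, 8))
... (trace truncated)
Result: A(1, 33) = 35

35


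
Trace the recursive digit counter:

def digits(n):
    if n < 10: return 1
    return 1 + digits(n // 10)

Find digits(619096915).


digits(619096915) = 1 + digits(61909691)
digits(61909691) = 1 + digits(6190969)
digits(6190969) = 1 + digits(619096)
digits(619096) = 1 + digits(61909)
digits(61909) = 1 + digits(6190)
digits(6190) = 1 + digits(619)
digits(619) = 1 + digits(61)
digits(61) = 1 + digits(6)
digits(6) = 1  (base case: 6 < 10)
Unwinding: 1 + 1 + 1 + 1 + 1 + 1 + 1 + 1 + 1 = 9

9


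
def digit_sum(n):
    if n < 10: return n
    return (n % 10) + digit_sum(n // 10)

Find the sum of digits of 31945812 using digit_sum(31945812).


digit_sum(31945812) = 2 + digit_sum(3194581)
digit_sum(3194581) = 1 + digit_sum(319458)
digit_sum(319458) = 8 + digit_sum(31945)
digit_sum(31945) = 5 + digit_sum(3194)
digit_sum(3194) = 4 + digit_sum(319)
digit_sum(319) = 9 + digit_sum(31)
digit_sum(31) = 1 + digit_sum(3)
digit_sum(3) = 3  (base case)
Total: 2 + 1 + 8 + 5 + 4 + 9 + 1 + 3 = 33

33


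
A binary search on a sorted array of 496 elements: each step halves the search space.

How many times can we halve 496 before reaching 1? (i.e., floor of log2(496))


496 / 2 = 248
248 / 2 = 124
124 / 2 = 62
62 / 2 = 31
31 / 2 = 15
15 / 2 = 7
7 / 2 = 3
3 / 2 = 1
Reached 1 after 8 halvings

8


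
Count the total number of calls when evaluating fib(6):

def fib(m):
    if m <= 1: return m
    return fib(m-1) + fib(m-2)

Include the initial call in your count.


Let C(n) = total calls for fib(n)
C(0) = 1, C(1) = 1
C(2) = 1 + C(1) + C(0) = 1 + 1 + 1 = 3
C(3) = 1 + C(2) + C(1) = 1 + 3 + 1 = 5
C(4) = 1 + C(3) + C(2) = 1 + 5 + 3 = 9
C(5) = 1 + C(4) + C(3) = 1 + 9 + 5 = 15
C(6) = 1 + C(5) + C(4) = 1 + 15 + 9 = 25

25


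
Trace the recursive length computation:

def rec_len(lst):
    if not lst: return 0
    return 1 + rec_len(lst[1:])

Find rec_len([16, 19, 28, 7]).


rec_len([16, 19, 28, 7]) = 1 + rec_len([19, 28, 7])
rec_len([19, 28, 7]) = 1 + rec_len([28, 7])
rec_len([28, 7]) = 1 + rec_len([7])
rec_len([7]) = 1 + rec_len([])
rec_len([]) = 0  (base case)
Unwinding: 1 + 1 + 1 + 1 + 0 = 4

4


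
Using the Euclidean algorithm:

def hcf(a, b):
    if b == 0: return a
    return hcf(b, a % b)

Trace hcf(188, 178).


hcf(188, 178) = hcf(178, 10)
hcf(178, 10) = hcf(10, 8)
hcf(10, 8) = hcf(8, 2)
hcf(8, 2) = hcf(2, 0)
hcf(2, 0) = 2  (base case)

2


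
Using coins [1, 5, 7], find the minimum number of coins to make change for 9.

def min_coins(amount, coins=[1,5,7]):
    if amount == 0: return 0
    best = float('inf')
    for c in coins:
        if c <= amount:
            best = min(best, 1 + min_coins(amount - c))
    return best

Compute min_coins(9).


Building up with DP:
min_coins(0) = 0
min_coins(1) = min(1+min_coins(0)=1+0=1) = 1
min_coins(2) = min(1+min_coins(1)=1+1=2) = 2
min_coins(3) = min(1+min_coins(2)=1+2=3) = 3
min_coins(4) = min(1+min_coins(3)=1+3=4) = 4
min_coins(5) = min(1+min_coins(4)=1+4=5, 1+min_coins(0)=1+0=1) = 1
min_coins(6) = min(1+min_coins(5)=1+1=2, 1+min_coins(1)=1+1=2) = 2
min_coins(7) = min(1+min_coins(6)=1+2=3, 1+min_coins(2)=1+2=3, 1+min_coins(0)=1+0=1) = 1
min_coins(8) = min(1+min_coins(7)=1+1=2, 1+min_coins(3)=1+3=4, 1+min_coins(1)=1+1=2) = 2
min_coins(9) = min(1+min_coins(8)=1+2=3, 1+min_coins(4)=1+4=5, 1+min_coins(2)=1+2=3) = 3

3


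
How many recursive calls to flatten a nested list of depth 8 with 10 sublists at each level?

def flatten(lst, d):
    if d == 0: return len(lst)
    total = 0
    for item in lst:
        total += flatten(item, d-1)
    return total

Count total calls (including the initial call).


At depth 0 (root): 1 call
At depth 1: each of 1 parents calls flatten on 10 children = 10 calls
At depth 2: each of 10 parents calls flatten on 10 children = 100 calls
At depth 3: each of 100 parents calls flatten on 10 children = 1000 calls
At depth 4: each of 1000 parents calls flatten on 10 children = 10000 calls
At depth 5: each of 10000 parents calls flatten on 10 children = 100000 calls
At depth 6: each of 100000 parents calls flatten on 10 children = 1000000 calls
At depth 7: each of 1000000 parents calls flatten on 10 children = 10000000 calls
At depth 8: each of 10000000 parents calls flatten on 10 children = 100000000 calls
Total: 1 + 10 + 100 + 1000 + 10000 + 100000 + 1000000 + 10000000 + 100000000 = 111111111

111111111


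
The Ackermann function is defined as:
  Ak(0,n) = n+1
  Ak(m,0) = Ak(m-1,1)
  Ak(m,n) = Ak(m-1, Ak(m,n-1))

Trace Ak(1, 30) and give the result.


Ak(1, 30) = Ak(0, Ak(1, 29))
  Ak(1, 29) = Ak(0, Ak(1, 28))
    Ak(1, 28) = Ak(0, Ak(1, 27))
      Ak(1, 27) = Ak(0, Ak(1, 26))
        Ak(1, 26) = Ak(0, Ak(1, 25))
          Ak(1, 25) = Ak(0, Ak(1, 24))
          Ak(1, 24) = Ak(0, Ak(1, 23))
          Ak(1, 23) = Ak(0, Ak(1, 22))
          Ak(1, 22) = Ak(0, Ak(1, 21))
          Ak(1, 21) = Ak(0, Ak(1, 20))
          Ak(1, 20) = Ak(0, Ak(1, 19))
          Ak(1, 19) = Ak(0, Ak(1, 18))
          Ak(1, 18) = Ak(0, Ak(1, 17))
          Ak(1, 17) = Ak(0, Ak(1, 16))
          Ak(1, 16) = Ak(0, Ak(1, 15))
          Ak(1, 15) = Ak(0, Ak(1, 14))
          Ak(1, 14) = Ak(0, Ak(1, 13))
          Ak(1, 13) = Ak(0, Ak(1, 12))
          Ak(1, 12) = Ak(0, Ak(1, 11))
          Ak(1, 11) = Ak(0, Ak(1, 10))
          Ak(1, 10) = Ak(0, Ak(1, 9))
          Ak(1, 9) = Ak(0, Ak(1, 8))
          Ak(1, 8) = Ak(0, Ak(1, 7))
          Ak(1, 7) = Ak(0, Ak(1, 6))
          Ak(1, 6) = Ak(0, Ak(1, 5))
... (trace truncated)
Result: Ak(1, 30) = 32

32


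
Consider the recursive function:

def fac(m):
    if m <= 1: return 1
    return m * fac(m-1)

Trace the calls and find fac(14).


fac(14)
= 14 * fac(13)
= 14 * 13 * fac(12)
= 14 * 13 * 12 * fac(11)
= 14 * 13 * 12 * 11 * fac(10)
= 14 * 13 * 12 * 11 * 10 * fac(9)
= 14 * 13 * 12 * 11 * 10 * 9 * fac(8)
= 14 * 13 * 12 * 11 * 10 * 9 * 8 * fac(7)
= 14 * 13 * 12 * 11 * 10 * 9 * 8 * 7 * fac(6)
= 14 * 13 * 12 * 11 * 10 * 9 * 8 * 7 * 6 * fac(5)
= 14 * 13 * 12 * 11 * 10 * 9 * 8 * 7 * 6 * 5 * fac(4)
= 14 * 13 * 12 * 11 * 10 * 9 * 8 * 7 * 6 * 5 * 4 * fac(3)
= 14 * 13 * 12 * 11 * 10 * 9 * 8 * 7 * 6 * 5 * 4 * 3 * fac(2)
= 14 * 13 * 12 * 11 * 10 * 9 * 8 * 7 * 6 * 5 * 4 * 3 * 2 * fac(1)
= 14 * 13 * 12 * 11 * 10 * 9 * 8 * 7 * 6 * 5 * 4 * 3 * 2 * 1
= 87178291200

87178291200


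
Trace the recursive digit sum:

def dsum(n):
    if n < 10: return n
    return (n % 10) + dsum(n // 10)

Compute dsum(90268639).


dsum(90268639) = 9 + dsum(9026863)
dsum(9026863) = 3 + dsum(902686)
dsum(902686) = 6 + dsum(90268)
dsum(90268) = 8 + dsum(9026)
dsum(9026) = 6 + dsum(902)
dsum(902) = 2 + dsum(90)
dsum(90) = 0 + dsum(9)
dsum(9) = 9  (base case)
Total: 9 + 3 + 6 + 8 + 6 + 2 + 0 + 9 = 43

43


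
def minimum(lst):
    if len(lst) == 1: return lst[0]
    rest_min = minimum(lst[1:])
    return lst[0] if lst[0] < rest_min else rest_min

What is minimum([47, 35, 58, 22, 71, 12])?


minimum([47, 35, 58, 22, 71, 12]): compare 47 with minimum([35, 58, 22, 71, 12])
minimum([35, 58, 22, 71, 12]): compare 35 with minimum([58, 22, 71, 12])
minimum([58, 22, 71, 12]): compare 58 with minimum([22, 71, 12])
minimum([22, 71, 12]): compare 22 with minimum([71, 12])
minimum([71, 12]): compare 71 with minimum([12])
minimum([12]) = 12  (base case)
Compare 71 with 12 -> 12
Compare 22 with 12 -> 12
Compare 58 with 12 -> 12
Compare 35 with 12 -> 12
Compare 47 with 12 -> 12

12


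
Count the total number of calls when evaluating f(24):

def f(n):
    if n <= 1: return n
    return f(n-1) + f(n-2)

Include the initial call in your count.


Let C(n) = total calls for f(n)
C(0) = 1, C(1) = 1
C(2) = 1 + C(1) + C(0) = 1 + 1 + 1 = 3
C(3) = 1 + C(2) + C(1) = 1 + 3 + 1 = 5
C(4) = 1 + C(3) + C(2) = 1 + 5 + 3 = 9
C(5) = 1 + C(4) + C(3) = 1 + 9 + 5 = 15
C(6) = 1 + C(5) + C(4) = 1 + 15 + 9 = 25
C(7) = 1 + C(6) + C(5) = 1 + 25 + 15 = 41
C(8) = 1 + C(7) + C(6) = 1 + 41 + 25 = 67
C(9) = 1 + C(8) + C(7) = 1 + 67 + 41 = 109
C(10) = 1 + C(9) + C(8) = 1 + 109 + 67 = 177
C(11) = 1 + C(10) + C(9) = 1 + 177 + 109 = 287
C(12) = 1 + C(11) + C(10) = 1 + 287 + 177 = 465
C(13) = 1 + C(12) + C(11) = 1 + 465 + 287 = 753
C(14) = 1 + C(13) + C(12) = 1 + 753 + 465 = 1219
C(15) = 1 + C(14) + C(13) = 1 + 1219 + 753 = 1973
C(16) = 1 + C(15) + C(14) = 1 + 1973 + 1219 = 3193
C(17) = 1 + C(16) + C(15) = 1 + 3193 + 1973 = 5167
C(18) = 1 + C(17) + C(16) = 1 + 5167 + 3193 = 8361
C(19) = 1 + C(18) + C(17) = 1 + 8361 + 5167 = 13529
C(20) = 1 + C(19) + C(18) = 1 + 13529 + 8361 = 21891
C(21) = 1 + C(20) + C(19) = 1 + 21891 + 13529 = 35421
C(22) = 1 + C(21) + C(20) = 1 + 35421 + 21891 = 57313
C(23) = 1 + C(22) + C(21) = 1 + 57313 + 35421 = 92735
C(24) = 1 + C(23) + C(22) = 1 + 92735 + 57313 = 150049

150049


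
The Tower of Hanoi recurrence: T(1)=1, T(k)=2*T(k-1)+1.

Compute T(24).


T(24) = 2 * T(23) + 1
T(23) = 2 * T(22) + 1
T(22) = 2 * T(21) + 1
T(21) = 2 * T(20) + 1
T(20) = 2 * T(19) + 1
T(19) = 2 * T(18) + 1
T(18) = 2 * T(17) + 1
T(17) = 2 * T(16) + 1
T(16) = 2 * T(15) + 1
T(15) = 2 * T(14) + 1
T(14) = 2 * T(13) + 1
T(13) = 2 * T(12) + 1
T(12) = 2 * T(11) + 1
T(11) = 2 * T(10) + 1
T(10) = 2 * T(9) + 1
T(9) = 2 * T(8) + 1
T(8) = 2 * T(7) + 1
T(7) = 2 * T(6) + 1
T(6) = 2 * T(5) + 1
T(5) = 2 * T(4) + 1
T(4) = 2 * T(3) + 1
T(3) = 2 * T(2) + 1
T(2) = 2 * T(1) + 1
T(1) = 1  (base case)
T(2) = 2 * 1 + 1 = 3
T(3) = 2 * 3 + 1 = 7
T(4) = 2 * 7 + 1 = 15
T(5) = 2 * 15 + 1 = 31
T(6) = 2 * 31 + 1 = 63
T(7) = 2 * 63 + 1 = 127
T(8) = 2 * 127 + 1 = 255
T(9) = 2 * 255 + 1 = 511
T(10) = 2 * 511 + 1 = 1023
T(11) = 2 * 1023 + 1 = 2047
T(12) = 2 * 2047 + 1 = 4095
T(13) = 2 * 4095 + 1 = 8191
T(14) = 2 * 8191 + 1 = 16383
T(15) = 2 * 16383 + 1 = 32767
T(16) = 2 * 32767 + 1 = 65535
T(17) = 2 * 65535 + 1 = 131071
T(18) = 2 * 131071 + 1 = 262143
T(19) = 2 * 262143 + 1 = 524287
T(20) = 2 * 524287 + 1 = 1048575
T(21) = 2 * 1048575 + 1 = 2097151
T(22) = 2 * 2097151 + 1 = 4194303
T(23) = 2 * 4194303 + 1 = 8388607
T(24) = 2 * 8388607 + 1 = 16777215

16777215


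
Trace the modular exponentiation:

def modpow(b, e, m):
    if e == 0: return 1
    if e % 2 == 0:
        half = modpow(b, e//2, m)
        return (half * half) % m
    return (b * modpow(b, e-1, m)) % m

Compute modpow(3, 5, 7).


modpow(3, 5, 7): e is odd, compute modpow(3, 4, 7)
  modpow(3, 4, 7): e is even, compute modpow(3, 2, 7)
    modpow(3, 2, 7): e is even, compute modpow(3, 1, 7)
      modpow(3, 1, 7): e is odd, compute modpow(3, 0, 7)
        modpow(3, 0, 7) = 1
      (3 * 1) % 7 = 3
    half=3, (3*3) % 7 = 2
  half=2, (2*2) % 7 = 4
(3 * 4) % 7 = 5

5


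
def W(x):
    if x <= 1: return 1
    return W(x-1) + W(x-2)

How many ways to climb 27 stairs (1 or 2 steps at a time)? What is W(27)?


Building up from base cases:
W(0) = 1
W(1) = 1
W(2) = W(1) + W(0) = 1 + 1 = 2
W(3) = W(2) + W(1) = 2 + 1 = 3
W(4) = W(3) + W(2) = 3 + 2 = 5
W(5) = W(4) + W(3) = 5 + 3 = 8
W(6) = W(5) + W(4) = 8 + 5 = 13
W(7) = W(6) + W(5) = 13 + 8 = 21
W(8) = W(7) + W(6) = 21 + 13 = 34
W(9) = W(8) + W(7) = 34 + 21 = 55
W(10) = W(9) + W(8) = 55 + 34 = 89
W(11) = W(10) + W(9) = 89 + 55 = 144
W(12) = W(11) + W(10) = 144 + 89 = 233
W(13) = W(12) + W(11) = 233 + 144 = 377
W(14) = W(13) + W(12) = 377 + 233 = 610
W(15) = W(14) + W(13) = 610 + 377 = 987
W(16) = W(15) + W(14) = 987 + 610 = 1597
W(17) = W(16) + W(15) = 1597 + 987 = 2584
W(18) = W(17) + W(16) = 2584 + 1597 = 4181
W(19) = W(18) + W(17) = 4181 + 2584 = 6765
W(20) = W(19) + W(18) = 6765 + 4181 = 10946
W(21) = W(20) + W(19) = 10946 + 6765 = 17711
W(22) = W(21) + W(20) = 17711 + 10946 = 28657
W(23) = W(22) + W(21) = 28657 + 17711 = 46368
W(24) = W(23) + W(22) = 46368 + 28657 = 75025
W(25) = W(24) + W(23) = 75025 + 46368 = 121393
W(26) = W(25) + W(24) = 121393 + 75025 = 196418
W(27) = W(26) + W(25) = 196418 + 121393 = 317811

317811


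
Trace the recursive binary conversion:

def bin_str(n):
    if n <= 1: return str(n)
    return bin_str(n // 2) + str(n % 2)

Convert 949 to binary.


bin_str(949) = bin_str(474) + '1'
bin_str(474) = bin_str(237) + '0'
bin_str(237) = bin_str(118) + '1'
bin_str(118) = bin_str(59) + '0'
bin_str(59) = bin_str(29) + '1'
bin_str(29) = bin_str(14) + '1'
bin_str(14) = bin_str(7) + '0'
bin_str(7) = bin_str(3) + '1'
bin_str(3) = bin_str(1) + '1'
bin_str(1) = '1'  (base case)
Concatenating: '1' + '1' + '1' + '0' + '1' + '1' + '0' + '1' + '0' + '1' = '1110110101'

1110110101


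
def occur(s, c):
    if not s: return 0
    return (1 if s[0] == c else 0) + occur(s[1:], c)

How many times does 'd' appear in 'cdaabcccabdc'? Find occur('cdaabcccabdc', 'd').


s[0]='c' != 'd' -> 0
s[0]='d' == 'd' -> 1
s[0]='a' != 'd' -> 0
s[0]='a' != 'd' -> 0
s[0]='b' != 'd' -> 0
s[0]='c' != 'd' -> 0
s[0]='c' != 'd' -> 0
s[0]='c' != 'd' -> 0
s[0]='a' != 'd' -> 0
s[0]='b' != 'd' -> 0
s[0]='d' == 'd' -> 1
s[0]='c' != 'd' -> 0
Sum: 0 + 1 + 0 + 0 + 0 + 0 + 0 + 0 + 0 + 0 + 1 + 0 = 2

2


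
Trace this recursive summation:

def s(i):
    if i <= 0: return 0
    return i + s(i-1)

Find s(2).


s(2)
= 2 + 1 + s(0)
= 2 + 1 + 0
= 3

3


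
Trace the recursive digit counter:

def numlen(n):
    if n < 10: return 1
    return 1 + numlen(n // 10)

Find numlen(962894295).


numlen(962894295) = 1 + numlen(96289429)
numlen(96289429) = 1 + numlen(9628942)
numlen(9628942) = 1 + numlen(962894)
numlen(962894) = 1 + numlen(96289)
numlen(96289) = 1 + numlen(9628)
numlen(9628) = 1 + numlen(962)
numlen(962) = 1 + numlen(96)
numlen(96) = 1 + numlen(9)
numlen(9) = 1  (base case: 9 < 10)
Unwinding: 1 + 1 + 1 + 1 + 1 + 1 + 1 + 1 + 1 = 9

9


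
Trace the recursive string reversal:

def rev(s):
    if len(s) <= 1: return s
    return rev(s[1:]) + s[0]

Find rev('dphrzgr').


rev('dphrzgr') = rev('phrzgr') + 'd'
rev('phrzgr') = rev('hrzgr') + 'p'
rev('hrzgr') = rev('rzgr') + 'h'
rev('rzgr') = rev('zgr') + 'r'
rev('zgr') = rev('gr') + 'z'
rev('gr') = rev('r') + 'g'
rev('r') = 'r'  (base case)
Concatenating: 'r' + 'g' + 'z' + 'r' + 'h' + 'p' + 'd' = 'rgzrhpd'

rgzrhpd


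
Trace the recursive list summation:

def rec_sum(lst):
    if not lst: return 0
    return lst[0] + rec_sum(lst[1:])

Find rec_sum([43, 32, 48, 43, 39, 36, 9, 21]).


rec_sum([43, 32, 48, 43, 39, 36, 9, 21]) = 43 + rec_sum([32, 48, 43, 39, 36, 9, 21])
rec_sum([32, 48, 43, 39, 36, 9, 21]) = 32 + rec_sum([48, 43, 39, 36, 9, 21])
rec_sum([48, 43, 39, 36, 9, 21]) = 48 + rec_sum([43, 39, 36, 9, 21])
rec_sum([43, 39, 36, 9, 21]) = 43 + rec_sum([39, 36, 9, 21])
rec_sum([39, 36, 9, 21]) = 39 + rec_sum([36, 9, 21])
rec_sum([36, 9, 21]) = 36 + rec_sum([9, 21])
rec_sum([9, 21]) = 9 + rec_sum([21])
rec_sum([21]) = 21 + rec_sum([])
rec_sum([]) = 0  (base case)
Total: 43 + 32 + 48 + 43 + 39 + 36 + 9 + 21 + 0 = 271

271


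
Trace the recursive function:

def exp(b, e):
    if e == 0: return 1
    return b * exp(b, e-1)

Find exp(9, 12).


exp(9, 12)
= 9 * exp(9, 11)
= 9 * 9 * exp(9, 10)
= 9 * 9 * 9 * exp(9, 9)
= 9 * 9 * 9 * 9 * exp(9, 8)
= 9 * 9 * 9 * 9 * 9 * exp(9, 7)
= 9 * 9 * 9 * 9 * 9 * 9 * exp(9, 6)
= 9 * 9 * 9 * 9 * 9 * 9 * 9 * exp(9, 5)
= 9 * 9 * 9 * 9 * 9 * 9 * 9 * 9 * exp(9, 4)
= 9 * 9 * 9 * 9 * 9 * 9 * 9 * 9 * 9 * exp(9, 3)
= 9 * 9 * 9 * 9 * 9 * 9 * 9 * 9 * 9 * 9 * exp(9, 2)
= 9 * 9 * 9 * 9 * 9 * 9 * 9 * 9 * 9 * 9 * 9 * exp(9, 1)
= 9 * 9 * 9 * 9 * 9 * 9 * 9 * 9 * 9 * 9 * 9 * 9 * exp(9, 0)
= 9 * 9 * 9 * 9 * 9 * 9 * 9 * 9 * 9 * 9 * 9 * 9 * 1
= 282429536481

282429536481


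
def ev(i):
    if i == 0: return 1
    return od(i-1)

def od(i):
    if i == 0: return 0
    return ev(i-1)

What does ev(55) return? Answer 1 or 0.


ev(55) = od(54)
od(54) = ev(53)
ev(53) = od(52)
od(52) = ev(51)
ev(51) = od(50)
od(50) = ev(49)
ev(49) = od(48)
od(48) = ev(47)
ev(47) = od(46)
od(46) = ev(45)
ev(45) = od(44)
od(44) = ev(43)
ev(43) = od(42)
od(42) = ev(41)
ev(41) = od(40)
od(40) = ev(39)
ev(39) = od(38)
od(38) = ev(37)
ev(37) = od(36)
od(36) = ev(35)
ev(35) = od(34)
od(34) = ev(33)
ev(33) = od(32)
od(32) = ev(31)
ev(31) = od(30)
od(30) = ev(29)
ev(29) = od(28)
od(28) = ev(27)
ev(27) = od(26)
od(26) = ev(25)
ev(25) = od(24)
od(24) = ev(23)
ev(23) = od(22)
od(22) = ev(21)
ev(21) = od(20)
od(20) = ev(19)
ev(19) = od(18)
od(18) = ev(17)
ev(17) = od(16)
od(16) = ev(15)
ev(15) = od(14)
od(14) = ev(13)
ev(13) = od(12)
od(12) = ev(11)
ev(11) = od(10)
od(10) = ev(9)
ev(9) = od(8)
od(8) = ev(7)
ev(7) = od(6)
od(6) = ev(5)
ev(5) = od(4)
od(4) = ev(3)
ev(3) = od(2)
od(2) = ev(1)
ev(1) = od(0)
od(0) = 0  (base case)
Result: 0

0


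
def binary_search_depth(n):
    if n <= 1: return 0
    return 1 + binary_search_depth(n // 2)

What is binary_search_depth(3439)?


3439 / 2 = 1719
1719 / 2 = 859
859 / 2 = 429
429 / 2 = 214
214 / 2 = 107
107 / 2 = 53
53 / 2 = 26
26 / 2 = 13
13 / 2 = 6
6 / 2 = 3
3 / 2 = 1
Reached 1 after 11 halvings

11


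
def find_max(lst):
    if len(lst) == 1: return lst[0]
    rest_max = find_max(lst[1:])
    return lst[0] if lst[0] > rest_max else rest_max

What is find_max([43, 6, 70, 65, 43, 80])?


find_max([43, 6, 70, 65, 43, 80]): compare 43 with find_max([6, 70, 65, 43, 80])
find_max([6, 70, 65, 43, 80]): compare 6 with find_max([70, 65, 43, 80])
find_max([70, 65, 43, 80]): compare 70 with find_max([65, 43, 80])
find_max([65, 43, 80]): compare 65 with find_max([43, 80])
find_max([43, 80]): compare 43 with find_max([80])
find_max([80]) = 80  (base case)
Compare 43 with 80 -> 80
Compare 65 with 80 -> 80
Compare 70 with 80 -> 80
Compare 6 with 80 -> 80
Compare 43 with 80 -> 80

80


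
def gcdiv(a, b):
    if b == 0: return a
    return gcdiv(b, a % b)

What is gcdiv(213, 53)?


gcdiv(213, 53) = gcdiv(53, 1)
gcdiv(53, 1) = gcdiv(1, 0)
gcdiv(1, 0) = 1  (base case)

1


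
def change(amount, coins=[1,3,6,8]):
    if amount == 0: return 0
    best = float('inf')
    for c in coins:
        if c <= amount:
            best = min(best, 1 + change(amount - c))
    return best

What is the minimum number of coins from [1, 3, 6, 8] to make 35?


Building up with DP:
change(0) = 0
change(1) = min(1+change(0)=1+0=1) = 1
change(2) = min(1+change(1)=1+1=2) = 2
change(3) = min(1+change(2)=1+2=3, 1+change(0)=1+0=1) = 1
change(4) = min(1+change(3)=1+1=2, 1+change(1)=1+1=2) = 2
change(5) = min(1+change(4)=1+2=3, 1+change(2)=1+2=3) = 3
change(6) = min(1+change(5)=1+3=4, 1+change(3)=1+1=2, 1+change(0)=1+0=1) = 1
change(7) = min(1+change(6)=1+1=2, 1+change(4)=1+2=3, 1+change(1)=1+1=2) = 2
change(8) = min(1+change(7)=1+2=3, 1+change(5)=1+3=4, 1+change(2)=1+2=3, 1+change(0)=1+0=1) = 1
change(9) = min(1+change(8)=1+1=2, 1+change(6)=1+1=2, 1+change(3)=1+1=2, 1+change(1)=1+1=2) = 2
change(10) = min(1+change(9)=1+2=3, 1+change(7)=1+2=3, 1+change(4)=1+2=3, 1+change(2)=1+2=3) = 3
change(11) = min(1+change(10)=1+3=4, 1+change(8)=1+1=2, 1+change(5)=1+3=4, 1+change(3)=1+1=2) = 2
change(12) = min(1+change(11)=1+2=3, 1+change(9)=1+2=3, 1+change(6)=1+1=2, 1+change(4)=1+2=3) = 2
change(13) = min(1+change(12)=1+2=3, 1+change(10)=1+3=4, 1+change(7)=1+2=3, 1+change(5)=1+3=4) = 3
change(14) = min(1+change(13)=1+3=4, 1+change(11)=1+2=3, 1+change(8)=1+1=2, 1+change(6)=1+1=2) = 2
change(15) = min(1+change(14)=1+2=3, 1+change(12)=1+2=3, 1+change(9)=1+2=3, 1+change(7)=1+2=3) = 3
change(16) = min(1+change(15)=1+3=4, 1+change(13)=1+3=4, 1+change(10)=1+3=4, 1+change(8)=1+1=2) = 2
change(17) = min(1+change(16)=1+2=3, 1+change(14)=1+2=3, 1+change(11)=1+2=3, 1+change(9)=1+2=3) = 3
change(18) = min(1+change(17)=1+3=4, 1+change(15)=1+3=4, 1+change(12)=1+2=3, 1+change(10)=1+3=4) = 3
change(19) = min(1+change(18)=1+3=4, 1+change(16)=1+2=3, 1+change(13)=1+3=4, 1+change(11)=1+2=3) = 3
change(20) = min(1+change(19)=1+3=4, 1+change(17)=1+3=4, 1+change(14)=1+2=3, 1+change(12)=1+2=3) = 3
change(21) = min(1+change(20)=1+3=4, 1+change(18)=1+3=4, 1+change(15)=1+3=4, 1+change(13)=1+3=4) = 4
change(22) = min(1+change(21)=1+4=5, 1+change(19)=1+3=4, 1+change(16)=1+2=3, 1+change(14)=1+2=3) = 3
change(23) = min(1+change(22)=1+3=4, 1+change(20)=1+3=4, 1+change(17)=1+3=4, 1+change(15)=1+3=4) = 4
change(24) = min(1+change(23)=1+4=5, 1+change(21)=1+4=5, 1+change(18)=1+3=4, 1+change(16)=1+2=3) = 3
change(25) = min(1+change(24)=1+3=4, 1+change(22)=1+3=4, 1+change(19)=1+3=4, 1+change(17)=1+3=4) = 4
change(26) = min(1+change(25)=1+4=5, 1+change(23)=1+4=5, 1+change(20)=1+3=4, 1+change(18)=1+3=4) = 4
change(27) = min(1+change(26)=1+4=5, 1+change(24)=1+3=4, 1+change(21)=1+4=5, 1+change(19)=1+3=4) = 4
change(28) = min(1+change(27)=1+4=5, 1+change(25)=1+4=5, 1+change(22)=1+3=4, 1+change(20)=1+3=4) = 4
change(29) = min(1+change(28)=1+4=5, 1+change(26)=1+4=5, 1+change(23)=1+4=5, 1+change(21)=1+4=5) = 5
change(30) = min(1+change(29)=1+5=6, 1+change(27)=1+4=5, 1+change(24)=1+3=4, 1+change(22)=1+3=4) = 4
change(31) = min(1+change(30)=1+4=5, 1+change(28)=1+4=5, 1+change(25)=1+4=5, 1+change(23)=1+4=5) = 5
change(32) = min(1+change(31)=1+5=6, 1+change(29)=1+5=6, 1+change(26)=1+4=5, 1+change(24)=1+3=4) = 4
change(33) = min(1+change(32)=1+4=5, 1+change(30)=1+4=5, 1+change(27)=1+4=5, 1+change(25)=1+4=5) = 5
change(34) = min(1+change(33)=1+5=6, 1+change(31)=1+5=6, 1+change(28)=1+4=5, 1+change(26)=1+4=5) = 5
change(35) = min(1+change(34)=1+5=6, 1+change(32)=1+4=5, 1+change(29)=1+5=6, 1+change(27)=1+4=5) = 5

5


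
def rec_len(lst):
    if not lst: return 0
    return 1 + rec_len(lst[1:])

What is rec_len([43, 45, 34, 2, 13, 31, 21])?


rec_len([43, 45, 34, 2, 13, 31, 21]) = 1 + rec_len([45, 34, 2, 13, 31, 21])
rec_len([45, 34, 2, 13, 31, 21]) = 1 + rec_len([34, 2, 13, 31, 21])
rec_len([34, 2, 13, 31, 21]) = 1 + rec_len([2, 13, 31, 21])
rec_len([2, 13, 31, 21]) = 1 + rec_len([13, 31, 21])
rec_len([13, 31, 21]) = 1 + rec_len([31, 21])
rec_len([31, 21]) = 1 + rec_len([21])
rec_len([21]) = 1 + rec_len([])
rec_len([]) = 0  (base case)
Unwinding: 1 + 1 + 1 + 1 + 1 + 1 + 1 + 0 = 7

7


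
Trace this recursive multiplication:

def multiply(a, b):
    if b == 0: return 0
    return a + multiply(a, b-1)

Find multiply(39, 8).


multiply(39, 8) = 39 + multiply(39, 7)
multiply(39, 7) = 39 + multiply(39, 6)
multiply(39, 6) = 39 + multiply(39, 5)
multiply(39, 5) = 39 + multiply(39, 4)
multiply(39, 4) = 39 + multiply(39, 3)
multiply(39, 3) = 39 + multiply(39, 2)
multiply(39, 2) = 39 + multiply(39, 1)
multiply(39, 1) = 39 + multiply(39, 0)
multiply(39, 0) = 0  (base case)
Total: 39 + 39 + 39 + 39 + 39 + 39 + 39 + 39 + 0 = 312

312


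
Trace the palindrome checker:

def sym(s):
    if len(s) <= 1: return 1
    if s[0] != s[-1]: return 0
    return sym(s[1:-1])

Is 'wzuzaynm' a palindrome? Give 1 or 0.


sym('wzuzaynm'): s[0]='w' != s[-1]='m' -> return 0
Result: 0 (not a palindrome)

0


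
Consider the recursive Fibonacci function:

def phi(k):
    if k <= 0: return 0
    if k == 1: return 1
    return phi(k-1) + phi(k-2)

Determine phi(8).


Computing phi(8) bottom-up:
phi(0) = 0
phi(1) = 1
phi(2) = phi(1) + phi(0) = 1 + 0 = 1
phi(3) = phi(2) + phi(1) = 1 + 1 = 2
phi(4) = phi(3) + phi(2) = 2 + 1 = 3
phi(5) = phi(4) + phi(3) = 3 + 2 = 5
phi(6) = phi(5) + phi(4) = 5 + 3 = 8
phi(7) = phi(6) + phi(5) = 8 + 5 = 13
phi(8) = phi(7) + phi(6) = 13 + 8 = 21

21


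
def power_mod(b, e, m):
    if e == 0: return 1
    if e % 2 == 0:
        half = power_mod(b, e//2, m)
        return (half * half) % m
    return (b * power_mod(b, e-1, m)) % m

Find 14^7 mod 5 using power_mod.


power_mod(14, 7, 5): e is odd, compute power_mod(14, 6, 5)
  power_mod(14, 6, 5): e is even, compute power_mod(14, 3, 5)
    power_mod(14, 3, 5): e is odd, compute power_mod(14, 2, 5)
      power_mod(14, 2, 5): e is even, compute power_mod(14, 1, 5)
        power_mod(14, 1, 5): e is odd, compute power_mod(14, 0, 5)
          power_mod(14, 0, 5) = 1
        (14 * 1) % 5 = 4
      half=4, (4*4) % 5 = 1
    (14 * 1) % 5 = 4
  half=4, (4*4) % 5 = 1
(14 * 1) % 5 = 4

4


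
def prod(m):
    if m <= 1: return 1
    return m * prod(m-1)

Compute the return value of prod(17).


prod(17)
= 17 * prod(16)
= 17 * 16 * prod(15)
= 17 * 16 * 15 * prod(14)
= 17 * 16 * 15 * 14 * prod(13)
= 17 * 16 * 15 * 14 * 13 * prod(12)
= 17 * 16 * 15 * 14 * 13 * 12 * prod(11)
= 17 * 16 * 15 * 14 * 13 * 12 * 11 * prod(10)
= 17 * 16 * 15 * 14 * 13 * 12 * 11 * 10 * prod(9)
= 17 * 16 * 15 * 14 * 13 * 12 * 11 * 10 * 9 * prod(8)
= 17 * 16 * 15 * 14 * 13 * 12 * 11 * 10 * 9 * 8 * prod(7)
= 17 * 16 * 15 * 14 * 13 * 12 * 11 * 10 * 9 * 8 * 7 * prod(6)
= 17 * 16 * 15 * 14 * 13 * 12 * 11 * 10 * 9 * 8 * 7 * 6 * prod(5)
= 17 * 16 * 15 * 14 * 13 * 12 * 11 * 10 * 9 * 8 * 7 * 6 * 5 * prod(4)
= 17 * 16 * 15 * 14 * 13 * 12 * 11 * 10 * 9 * 8 * 7 * 6 * 5 * 4 * prod(3)
= 17 * 16 * 15 * 14 * 13 * 12 * 11 * 10 * 9 * 8 * 7 * 6 * 5 * 4 * 3 * prod(2)
= 17 * 16 * 15 * 14 * 13 * 12 * 11 * 10 * 9 * 8 * 7 * 6 * 5 * 4 * 3 * 2 * prod(1)
= 17 * 16 * 15 * 14 * 13 * 12 * 11 * 10 * 9 * 8 * 7 * 6 * 5 * 4 * 3 * 2 * 1
= 355687428096000

355687428096000


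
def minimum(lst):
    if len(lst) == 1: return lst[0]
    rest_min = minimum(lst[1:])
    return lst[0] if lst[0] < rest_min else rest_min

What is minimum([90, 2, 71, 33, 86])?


minimum([90, 2, 71, 33, 86]): compare 90 with minimum([2, 71, 33, 86])
minimum([2, 71, 33, 86]): compare 2 with minimum([71, 33, 86])
minimum([71, 33, 86]): compare 71 with minimum([33, 86])
minimum([33, 86]): compare 33 with minimum([86])
minimum([86]) = 86  (base case)
Compare 33 with 86 -> 33
Compare 71 with 33 -> 33
Compare 2 with 33 -> 2
Compare 90 with 2 -> 2

2


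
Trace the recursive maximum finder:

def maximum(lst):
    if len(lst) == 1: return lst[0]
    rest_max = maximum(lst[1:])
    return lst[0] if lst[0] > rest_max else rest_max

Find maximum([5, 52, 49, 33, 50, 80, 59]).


maximum([5, 52, 49, 33, 50, 80, 59]): compare 5 with maximum([52, 49, 33, 50, 80, 59])
maximum([52, 49, 33, 50, 80, 59]): compare 52 with maximum([49, 33, 50, 80, 59])
maximum([49, 33, 50, 80, 59]): compare 49 with maximum([33, 50, 80, 59])
maximum([33, 50, 80, 59]): compare 33 with maximum([50, 80, 59])
maximum([50, 80, 59]): compare 50 with maximum([80, 59])
maximum([80, 59]): compare 80 with maximum([59])
maximum([59]) = 59  (base case)
Compare 80 with 59 -> 80
Compare 50 with 80 -> 80
Compare 33 with 80 -> 80
Compare 49 with 80 -> 80
Compare 52 with 80 -> 80
Compare 5 with 80 -> 80

80


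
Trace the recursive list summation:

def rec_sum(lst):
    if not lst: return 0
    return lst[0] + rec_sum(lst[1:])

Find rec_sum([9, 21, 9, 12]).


rec_sum([9, 21, 9, 12]) = 9 + rec_sum([21, 9, 12])
rec_sum([21, 9, 12]) = 21 + rec_sum([9, 12])
rec_sum([9, 12]) = 9 + rec_sum([12])
rec_sum([12]) = 12 + rec_sum([])
rec_sum([]) = 0  (base case)
Total: 9 + 21 + 9 + 12 + 0 = 51

51


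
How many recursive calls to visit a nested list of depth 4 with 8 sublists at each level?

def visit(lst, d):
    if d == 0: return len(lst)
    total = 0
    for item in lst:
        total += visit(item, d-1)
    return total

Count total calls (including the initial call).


At depth 0 (root): 1 call
At depth 1: each of 1 parents calls visit on 8 children = 8 calls
At depth 2: each of 8 parents calls visit on 8 children = 64 calls
At depth 3: each of 64 parents calls visit on 8 children = 512 calls
At depth 4: each of 512 parents calls visit on 8 children = 4096 calls
Total: 1 + 8 + 64 + 512 + 4096 = 4681

4681


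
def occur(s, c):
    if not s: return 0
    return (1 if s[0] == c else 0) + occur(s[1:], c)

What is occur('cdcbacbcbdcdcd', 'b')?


s[0]='c' != 'b' -> 0
s[0]='d' != 'b' -> 0
s[0]='c' != 'b' -> 0
s[0]='b' == 'b' -> 1
s[0]='a' != 'b' -> 0
s[0]='c' != 'b' -> 0
s[0]='b' == 'b' -> 1
s[0]='c' != 'b' -> 0
s[0]='b' == 'b' -> 1
s[0]='d' != 'b' -> 0
s[0]='c' != 'b' -> 0
s[0]='d' != 'b' -> 0
s[0]='c' != 'b' -> 0
s[0]='d' != 'b' -> 0
Sum: 0 + 0 + 0 + 1 + 0 + 0 + 1 + 0 + 1 + 0 + 0 + 0 + 0 + 0 = 3

3


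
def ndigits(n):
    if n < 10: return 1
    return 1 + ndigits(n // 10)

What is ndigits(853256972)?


ndigits(853256972) = 1 + ndigits(85325697)
ndigits(85325697) = 1 + ndigits(8532569)
ndigits(8532569) = 1 + ndigits(853256)
ndigits(853256) = 1 + ndigits(85325)
ndigits(85325) = 1 + ndigits(8532)
ndigits(8532) = 1 + ndigits(853)
ndigits(853) = 1 + ndigits(85)
ndigits(85) = 1 + ndigits(8)
ndigits(8) = 1  (base case: 8 < 10)
Unwinding: 1 + 1 + 1 + 1 + 1 + 1 + 1 + 1 + 1 = 9

9


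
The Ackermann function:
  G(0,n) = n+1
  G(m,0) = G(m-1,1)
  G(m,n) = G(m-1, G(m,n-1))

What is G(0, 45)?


G(0, 45) = 46
Result: G(0, 45) = 46

46


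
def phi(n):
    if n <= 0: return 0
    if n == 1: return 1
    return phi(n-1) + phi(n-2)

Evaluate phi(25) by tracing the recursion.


Computing phi(25) bottom-up:
phi(0) = 0
phi(1) = 1
phi(2) = phi(1) + phi(0) = 1 + 0 = 1
phi(3) = phi(2) + phi(1) = 1 + 1 = 2
phi(4) = phi(3) + phi(2) = 2 + 1 = 3
phi(5) = phi(4) + phi(3) = 3 + 2 = 5
phi(6) = phi(5) + phi(4) = 5 + 3 = 8
phi(7) = phi(6) + phi(5) = 8 + 5 = 13
phi(8) = phi(7) + phi(6) = 13 + 8 = 21
phi(9) = phi(8) + phi(7) = 21 + 13 = 34
phi(10) = phi(9) + phi(8) = 34 + 21 = 55
phi(11) = phi(10) + phi(9) = 55 + 34 = 89
phi(12) = phi(11) + phi(10) = 89 + 55 = 144
phi(13) = phi(12) + phi(11) = 144 + 89 = 233
phi(14) = phi(13) + phi(12) = 233 + 144 = 377
phi(15) = phi(14) + phi(13) = 377 + 233 = 610
phi(16) = phi(15) + phi(14) = 610 + 377 = 987
phi(17) = phi(16) + phi(15) = 987 + 610 = 1597
phi(18) = phi(17) + phi(16) = 1597 + 987 = 2584
phi(19) = phi(18) + phi(17) = 2584 + 1597 = 4181
phi(20) = phi(19) + phi(18) = 4181 + 2584 = 6765
phi(21) = phi(20) + phi(19) = 6765 + 4181 = 10946
phi(22) = phi(21) + phi(20) = 10946 + 6765 = 17711
phi(23) = phi(22) + phi(21) = 17711 + 10946 = 28657
phi(24) = phi(23) + phi(22) = 28657 + 17711 = 46368
phi(25) = phi(24) + phi(23) = 46368 + 28657 = 75025

75025


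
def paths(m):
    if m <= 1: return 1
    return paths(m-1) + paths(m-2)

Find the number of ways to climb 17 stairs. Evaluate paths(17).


Building up from base cases:
paths(0) = 1
paths(1) = 1
paths(2) = paths(1) + paths(0) = 1 + 1 = 2
paths(3) = paths(2) + paths(1) = 2 + 1 = 3
paths(4) = paths(3) + paths(2) = 3 + 2 = 5
paths(5) = paths(4) + paths(3) = 5 + 3 = 8
paths(6) = paths(5) + paths(4) = 8 + 5 = 13
paths(7) = paths(6) + paths(5) = 13 + 8 = 21
paths(8) = paths(7) + paths(6) = 21 + 13 = 34
paths(9) = paths(8) + paths(7) = 34 + 21 = 55
paths(10) = paths(9) + paths(8) = 55 + 34 = 89
paths(11) = paths(10) + paths(9) = 89 + 55 = 144
paths(12) = paths(11) + paths(10) = 144 + 89 = 233
paths(13) = paths(12) + paths(11) = 233 + 144 = 377
paths(14) = paths(13) + paths(12) = 377 + 233 = 610
paths(15) = paths(14) + paths(13) = 610 + 377 = 987
paths(16) = paths(15) + paths(14) = 987 + 610 = 1597
paths(17) = paths(16) + paths(15) = 1597 + 987 = 2584

2584


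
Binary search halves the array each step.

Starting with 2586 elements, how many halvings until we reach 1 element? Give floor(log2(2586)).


2586 / 2 = 1293
1293 / 2 = 646
646 / 2 = 323
323 / 2 = 161
161 / 2 = 80
80 / 2 = 40
40 / 2 = 20
20 / 2 = 10
10 / 2 = 5
5 / 2 = 2
2 / 2 = 1
Reached 1 after 11 halvings

11


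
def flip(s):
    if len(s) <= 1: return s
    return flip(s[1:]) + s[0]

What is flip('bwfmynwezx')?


flip('bwfmynwezx') = flip('wfmynwezx') + 'b'
flip('wfmynwezx') = flip('fmynwezx') + 'w'
flip('fmynwezx') = flip('mynwezx') + 'f'
flip('mynwezx') = flip('ynwezx') + 'm'
flip('ynwezx') = flip('nwezx') + 'y'
flip('nwezx') = flip('wezx') + 'n'
flip('wezx') = flip('ezx') + 'w'
flip('ezx') = flip('zx') + 'e'
flip('zx') = flip('x') + 'z'
flip('x') = 'x'  (base case)
Concatenating: 'x' + 'z' + 'e' + 'w' + 'n' + 'y' + 'm' + 'f' + 'w' + 'b' = 'xzewnymfwb'

xzewnymfwb


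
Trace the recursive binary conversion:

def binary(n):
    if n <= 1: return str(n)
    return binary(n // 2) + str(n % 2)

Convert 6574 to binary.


binary(6574) = binary(3287) + '0'
binary(3287) = binary(1643) + '1'
binary(1643) = binary(821) + '1'
binary(821) = binary(410) + '1'
binary(410) = binary(205) + '0'
binary(205) = binary(102) + '1'
binary(102) = binary(51) + '0'
binary(51) = binary(25) + '1'
binary(25) = binary(12) + '1'
binary(12) = binary(6) + '0'
binary(6) = binary(3) + '0'
binary(3) = binary(1) + '1'
binary(1) = '1'  (base case)
Concatenating: '1' + '1' + '0' + '0' + '1' + '1' + '0' + '1' + '0' + '1' + '1' + '1' + '0' = '1100110101110'

1100110101110


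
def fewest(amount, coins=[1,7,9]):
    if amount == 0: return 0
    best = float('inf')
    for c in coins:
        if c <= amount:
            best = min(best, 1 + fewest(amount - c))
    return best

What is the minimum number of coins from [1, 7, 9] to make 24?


Building up with DP:
fewest(0) = 0
fewest(1) = min(1+fewest(0)=1+0=1) = 1
fewest(2) = min(1+fewest(1)=1+1=2) = 2
fewest(3) = min(1+fewest(2)=1+2=3) = 3
fewest(4) = min(1+fewest(3)=1+3=4) = 4
fewest(5) = min(1+fewest(4)=1+4=5) = 5
fewest(6) = min(1+fewest(5)=1+5=6) = 6
fewest(7) = min(1+fewest(6)=1+6=7, 1+fewest(0)=1+0=1) = 1
fewest(8) = min(1+fewest(7)=1+1=2, 1+fewest(1)=1+1=2) = 2
fewest(9) = min(1+fewest(8)=1+2=3, 1+fewest(2)=1+2=3, 1+fewest(0)=1+0=1) = 1
fewest(10) = min(1+fewest(9)=1+1=2, 1+fewest(3)=1+3=4, 1+fewest(1)=1+1=2) = 2
fewest(11) = min(1+fewest(10)=1+2=3, 1+fewest(4)=1+4=5, 1+fewest(2)=1+2=3) = 3
fewest(12) = min(1+fewest(11)=1+3=4, 1+fewest(5)=1+5=6, 1+fewest(3)=1+3=4) = 4
fewest(13) = min(1+fewest(12)=1+4=5, 1+fewest(6)=1+6=7, 1+fewest(4)=1+4=5) = 5
fewest(14) = min(1+fewest(13)=1+5=6, 1+fewest(7)=1+1=2, 1+fewest(5)=1+5=6) = 2
fewest(15) = min(1+fewest(14)=1+2=3, 1+fewest(8)=1+2=3, 1+fewest(6)=1+6=7) = 3
fewest(16) = min(1+fewest(15)=1+3=4, 1+fewest(9)=1+1=2, 1+fewest(7)=1+1=2) = 2
fewest(17) = min(1+fewest(16)=1+2=3, 1+fewest(10)=1+2=3, 1+fewest(8)=1+2=3) = 3
fewest(18) = min(1+fewest(17)=1+3=4, 1+fewest(11)=1+3=4, 1+fewest(9)=1+1=2) = 2
fewest(19) = min(1+fewest(18)=1+2=3, 1+fewest(12)=1+4=5, 1+fewest(10)=1+2=3) = 3
fewest(20) = min(1+fewest(19)=1+3=4, 1+fewest(13)=1+5=6, 1+fewest(11)=1+3=4) = 4
fewest(21) = min(1+fewest(20)=1+4=5, 1+fewest(14)=1+2=3, 1+fewest(12)=1+4=5) = 3
fewest(22) = min(1+fewest(21)=1+3=4, 1+fewest(15)=1+3=4, 1+fewest(13)=1+5=6) = 4
fewest(23) = min(1+fewest(22)=1+4=5, 1+fewest(16)=1+2=3, 1+fewest(14)=1+2=3) = 3
fewest(24) = min(1+fewest(23)=1+3=4, 1+fewest(17)=1+3=4, 1+fewest(15)=1+3=4) = 4

4


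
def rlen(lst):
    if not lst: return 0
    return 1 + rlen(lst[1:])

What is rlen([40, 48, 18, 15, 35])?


rlen([40, 48, 18, 15, 35]) = 1 + rlen([48, 18, 15, 35])
rlen([48, 18, 15, 35]) = 1 + rlen([18, 15, 35])
rlen([18, 15, 35]) = 1 + rlen([15, 35])
rlen([15, 35]) = 1 + rlen([35])
rlen([35]) = 1 + rlen([])
rlen([]) = 0  (base case)
Unwinding: 1 + 1 + 1 + 1 + 1 + 0 = 5

5


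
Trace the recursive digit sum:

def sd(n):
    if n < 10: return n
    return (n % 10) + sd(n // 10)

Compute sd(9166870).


sd(9166870) = 0 + sd(916687)
sd(916687) = 7 + sd(91668)
sd(91668) = 8 + sd(9166)
sd(9166) = 6 + sd(916)
sd(916) = 6 + sd(91)
sd(91) = 1 + sd(9)
sd(9) = 9  (base case)
Total: 0 + 7 + 8 + 6 + 6 + 1 + 9 = 37

37


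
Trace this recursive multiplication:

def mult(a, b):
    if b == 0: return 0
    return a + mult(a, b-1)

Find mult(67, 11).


mult(67, 11) = 67 + mult(67, 10)
mult(67, 10) = 67 + mult(67, 9)
mult(67, 9) = 67 + mult(67, 8)
mult(67, 8) = 67 + mult(67, 7)
mult(67, 7) = 67 + mult(67, 6)
mult(67, 6) = 67 + mult(67, 5)
mult(67, 5) = 67 + mult(67, 4)
mult(67, 4) = 67 + mult(67, 3)
mult(67, 3) = 67 + mult(67, 2)
mult(67, 2) = 67 + mult(67, 1)
mult(67, 1) = 67 + mult(67, 0)
mult(67, 0) = 0  (base case)
Total: 67 + 67 + 67 + 67 + 67 + 67 + 67 + 67 + 67 + 67 + 67 + 0 = 737

737


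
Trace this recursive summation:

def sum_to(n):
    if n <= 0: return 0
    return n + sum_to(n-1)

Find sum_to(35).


sum_to(35)
= 35 + 34 + 33 + 32 + 31 + 30 + 29 + 28 + 27 + 26 + 25 + 24 + 23 + 22 + 21 + 20 + 19 + 18 + 17 + 16 + 15 + 14 + 13 + 12 + 11 + 10 + 9 + 8 + 7 + 6 + 5 + 4 + 3 + 2 + 1 + sum_to(0)
= 35 + 34 + 33 + 32 + 31 + 30 + 29 + 28 + 27 + 26 + 25 + 24 + 23 + 22 + 21 + 20 + 19 + 18 + 17 + 16 + 15 + 14 + 13 + 12 + 11 + 10 + 9 + 8 + 7 + 6 + 5 + 4 + 3 + 2 + 1 + 0
= 630

630


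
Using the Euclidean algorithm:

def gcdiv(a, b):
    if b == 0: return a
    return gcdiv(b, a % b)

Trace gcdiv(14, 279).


gcdiv(14, 279) = gcdiv(279, 14)
gcdiv(279, 14) = gcdiv(14, 13)
gcdiv(14, 13) = gcdiv(13, 1)
gcdiv(13, 1) = gcdiv(1, 0)
gcdiv(1, 0) = 1  (base case)

1


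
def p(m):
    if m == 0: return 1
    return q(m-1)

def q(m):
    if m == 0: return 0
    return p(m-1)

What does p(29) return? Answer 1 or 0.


p(29) = q(28)
q(28) = p(27)
p(27) = q(26)
q(26) = p(25)
p(25) = q(24)
q(24) = p(23)
p(23) = q(22)
q(22) = p(21)
p(21) = q(20)
q(20) = p(19)
p(19) = q(18)
q(18) = p(17)
p(17) = q(16)
q(16) = p(15)
p(15) = q(14)
q(14) = p(13)
p(13) = q(12)
q(12) = p(11)
p(11) = q(10)
q(10) = p(9)
p(9) = q(8)
q(8) = p(7)
p(7) = q(6)
q(6) = p(5)
p(5) = q(4)
q(4) = p(3)
p(3) = q(2)
q(2) = p(1)
p(1) = q(0)
q(0) = 0  (base case)
Result: 0

0


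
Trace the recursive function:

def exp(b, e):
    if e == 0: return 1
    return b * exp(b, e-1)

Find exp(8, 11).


exp(8, 11)
= 8 * exp(8, 10)
= 8 * 8 * exp(8, 9)
= 8 * 8 * 8 * exp(8, 8)
= 8 * 8 * 8 * 8 * exp(8, 7)
= 8 * 8 * 8 * 8 * 8 * exp(8, 6)
= 8 * 8 * 8 * 8 * 8 * 8 * exp(8, 5)
= 8 * 8 * 8 * 8 * 8 * 8 * 8 * exp(8, 4)
= 8 * 8 * 8 * 8 * 8 * 8 * 8 * 8 * exp(8, 3)
= 8 * 8 * 8 * 8 * 8 * 8 * 8 * 8 * 8 * exp(8, 2)
= 8 * 8 * 8 * 8 * 8 * 8 * 8 * 8 * 8 * 8 * exp(8, 1)
= 8 * 8 * 8 * 8 * 8 * 8 * 8 * 8 * 8 * 8 * 8 * exp(8, 0)
= 8 * 8 * 8 * 8 * 8 * 8 * 8 * 8 * 8 * 8 * 8 * 1
= 8589934592

8589934592


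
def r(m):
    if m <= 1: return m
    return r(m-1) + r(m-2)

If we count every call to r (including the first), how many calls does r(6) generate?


Let C(n) = total calls for r(n)
C(0) = 1, C(1) = 1
C(2) = 1 + C(1) + C(0) = 1 + 1 + 1 = 3
C(3) = 1 + C(2) + C(1) = 1 + 3 + 1 = 5
C(4) = 1 + C(3) + C(2) = 1 + 5 + 3 = 9
C(5) = 1 + C(4) + C(3) = 1 + 9 + 5 = 15
C(6) = 1 + C(5) + C(4) = 1 + 15 + 9 = 25

25


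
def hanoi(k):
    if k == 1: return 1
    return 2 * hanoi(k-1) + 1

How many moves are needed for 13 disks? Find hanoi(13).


hanoi(13) = 2 * hanoi(12) + 1
hanoi(12) = 2 * hanoi(11) + 1
hanoi(11) = 2 * hanoi(10) + 1
hanoi(10) = 2 * hanoi(9) + 1
hanoi(9) = 2 * hanoi(8) + 1
hanoi(8) = 2 * hanoi(7) + 1
hanoi(7) = 2 * hanoi(6) + 1
hanoi(6) = 2 * hanoi(5) + 1
hanoi(5) = 2 * hanoi(4) + 1
hanoi(4) = 2 * hanoi(3) + 1
hanoi(3) = 2 * hanoi(2) + 1
hanoi(2) = 2 * hanoi(1) + 1
hanoi(1) = 1  (base case)
hanoi(2) = 2 * 1 + 1 = 3
hanoi(3) = 2 * 3 + 1 = 7
hanoi(4) = 2 * 7 + 1 = 15
hanoi(5) = 2 * 15 + 1 = 31
hanoi(6) = 2 * 31 + 1 = 63
hanoi(7) = 2 * 63 + 1 = 127
hanoi(8) = 2 * 127 + 1 = 255
hanoi(9) = 2 * 255 + 1 = 511
hanoi(10) = 2 * 511 + 1 = 1023
hanoi(11) = 2 * 1023 + 1 = 2047
hanoi(12) = 2 * 2047 + 1 = 4095
hanoi(13) = 2 * 4095 + 1 = 8191

8191


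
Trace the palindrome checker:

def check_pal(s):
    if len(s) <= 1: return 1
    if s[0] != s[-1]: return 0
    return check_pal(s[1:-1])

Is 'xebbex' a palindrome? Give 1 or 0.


check_pal('xebbex'): s[0]='x' == s[-1]='x' -> check check_pal('ebbe')
check_pal('ebbe'): s[0]='e' == s[-1]='e' -> check check_pal('bb')
check_pal('bb'): s[0]='b' == s[-1]='b' -> check check_pal('')
check_pal(''): len <= 1 -> return 1  (base case)
Result: 1 (palindrome)

1


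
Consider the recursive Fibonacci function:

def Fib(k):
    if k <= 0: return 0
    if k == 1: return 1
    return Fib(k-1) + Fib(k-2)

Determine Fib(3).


Computing Fib(3) bottom-up:
Fib(0) = 0
Fib(1) = 1
Fib(2) = Fib(1) + Fib(0) = 1 + 0 = 1
Fib(3) = Fib(2) + Fib(1) = 1 + 1 = 2

2


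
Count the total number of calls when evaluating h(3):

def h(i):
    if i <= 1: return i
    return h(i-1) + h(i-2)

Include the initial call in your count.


Let C(n) = total calls for h(n)
C(0) = 1, C(1) = 1
C(2) = 1 + C(1) + C(0) = 1 + 1 + 1 = 3
C(3) = 1 + C(2) + C(1) = 1 + 3 + 1 = 5

5
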